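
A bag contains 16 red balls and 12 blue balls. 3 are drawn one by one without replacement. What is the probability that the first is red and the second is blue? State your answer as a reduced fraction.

16/63

Multiply the conditional probabilities at each draw: 16/28 · 12/27 = 192/756 = 16/63.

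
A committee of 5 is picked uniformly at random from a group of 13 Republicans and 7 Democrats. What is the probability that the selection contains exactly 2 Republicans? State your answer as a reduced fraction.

455/2584

There are C(20,5) = 15504 ways to choose 5 from 20.
Selections with exactly 2 Republicans: choose 2 of the 13 Republicans and 3 of the 7 Democrats, C(13,2)·C(7,3) = 78·35 = 2730.
Probability = 2730/15504 = 455/2584.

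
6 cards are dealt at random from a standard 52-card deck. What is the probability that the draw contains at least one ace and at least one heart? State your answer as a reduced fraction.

6772177/20358520

There are C(52,6) = 20358520 possible draws.
By inclusion-exclusion on the complements, draws missing all aces or all hearts: C(48,6) + C(39,6) − C(36,6) = 12271512 + 3262623 − 1947792 = 13586343.
So draws with at least one of each: 20358520 − 13586343 = 6772177, probability 6772177/20358520.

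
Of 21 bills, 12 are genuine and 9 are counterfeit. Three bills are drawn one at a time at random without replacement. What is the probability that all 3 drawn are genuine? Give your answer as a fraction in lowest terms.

22/133

Multiply the conditional probabilities at each draw: 12/21 · 11/20 · 10/19 = 1320/7980 = 22/133.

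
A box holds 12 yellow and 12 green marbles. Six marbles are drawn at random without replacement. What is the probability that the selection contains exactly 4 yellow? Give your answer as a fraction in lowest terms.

1485/6118

The sample space is all 6-subsets of the 24: C(24,6) = 134596.
Selections with exactly 4 yellow: choose 4 of the 12 yellow and 2 of the 12 green, C(12,4)·C(12,2) = 495·66 = 32670.
Probability = 32670/134596 = 1485/6118.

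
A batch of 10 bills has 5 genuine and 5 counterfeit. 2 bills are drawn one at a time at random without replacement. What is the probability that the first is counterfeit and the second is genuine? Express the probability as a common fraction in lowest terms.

5/18

Multiply the conditional probabilities at each draw: 5/10 · 5/9 = 25/90 = 5/18.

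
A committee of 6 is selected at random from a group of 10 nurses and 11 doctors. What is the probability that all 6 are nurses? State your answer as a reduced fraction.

There are C(21,6) = 54264 possible selections.
Selections with all nurses: C(10,6) = 210.
Probability = 210/54264 = 5/1292.

5/1292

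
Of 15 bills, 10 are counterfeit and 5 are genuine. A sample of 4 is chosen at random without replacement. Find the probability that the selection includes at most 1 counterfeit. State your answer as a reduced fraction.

1/13

Total selections: C(15,4) = 1365.
Favorable selections (at most 1 counterfeit): C(10,0)·C(5,4) + C(10,1)·C(5,3) = 5 + 100 = 105.
Probability = 105/1365 = 1/13.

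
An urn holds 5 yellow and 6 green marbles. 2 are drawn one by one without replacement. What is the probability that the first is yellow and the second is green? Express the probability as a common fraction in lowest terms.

3/11

Multiply the conditional probabilities at each draw: 5/11 · 6/10 = 30/110 = 3/11.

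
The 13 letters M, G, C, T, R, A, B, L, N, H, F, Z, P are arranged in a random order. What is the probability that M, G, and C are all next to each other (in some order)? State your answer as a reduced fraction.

There are 13! = 6227020800 arrangements.
Treat the three as one block: 11! placements × 3! orders within the block = 39916800·6 = 239500800.
Probability = 239500800/6227020800 = 1/26.

1/26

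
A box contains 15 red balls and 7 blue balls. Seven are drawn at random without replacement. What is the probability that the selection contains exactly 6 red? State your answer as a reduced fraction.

3185/15504

There are C(22,7) = 170544 ways to choose 7 from 22.
Selections with exactly 6 red: choose 6 of the 15 red and 1 of the 7 blue, C(15,6)·C(7,1) = 5005·7 = 35035.
Probability = 35035/170544 = 3185/15504.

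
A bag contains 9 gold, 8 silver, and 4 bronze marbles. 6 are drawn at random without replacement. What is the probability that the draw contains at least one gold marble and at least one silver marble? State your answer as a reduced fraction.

2151/2261

There are C(21,6) = 54264 possible draws.
By inclusion-exclusion on the complements, draws missing all gold or all silver: C(12,6) + C(13,6) − C(4,6) = 924 + 1716 − 0 = 2640.
So draws with at least one of each: 54264 − 2640 = 51624, probability 51624/54264 = 2151/2261.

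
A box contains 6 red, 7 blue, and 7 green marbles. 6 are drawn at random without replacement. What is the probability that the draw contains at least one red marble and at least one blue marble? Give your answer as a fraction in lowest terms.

There are C(20,6) = 38760 possible draws.
By inclusion-exclusion on the complements, draws missing all red or all blue: C(14,6) + C(13,6) − C(7,6) = 3003 + 1716 − 7 = 4712.
So draws with at least one of each: 38760 − 4712 = 34048, probability 34048/38760 = 224/255.

224/255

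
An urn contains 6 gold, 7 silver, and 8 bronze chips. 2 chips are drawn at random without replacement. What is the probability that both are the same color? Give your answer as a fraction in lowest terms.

32/105

There are C(21,2) = 210 ways to draw 2 chips.
All same color: C(6,2) + C(7,2) + C(8,2) = 15 + 21 + 28 = 64.
Probability = 64/210 = 32/105.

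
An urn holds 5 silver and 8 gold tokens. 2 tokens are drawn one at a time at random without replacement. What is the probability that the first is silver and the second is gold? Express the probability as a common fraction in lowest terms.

10/39

Multiply the conditional probabilities at each draw: 5/13 · 8/12 = 40/156 = 10/39.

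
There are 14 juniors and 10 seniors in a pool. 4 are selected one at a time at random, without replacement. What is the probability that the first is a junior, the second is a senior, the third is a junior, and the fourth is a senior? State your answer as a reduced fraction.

Multiply the conditional probabilities at each draw: 14/24 · 10/23 · 13/22 · 9/21 = 16380/255024 = 65/1012.

65/1012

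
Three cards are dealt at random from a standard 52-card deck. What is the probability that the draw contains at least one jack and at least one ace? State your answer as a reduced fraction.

188/5525

There are C(52,3) = 22100 possible draws.
By inclusion-exclusion on the complements, draws missing all jacks or all aces: C(48,3) + C(48,3) − C(44,3) = 17296 + 17296 − 13244 = 21348.
So draws with at least one of each: 22100 − 21348 = 752, probability 752/22100 = 188/5525.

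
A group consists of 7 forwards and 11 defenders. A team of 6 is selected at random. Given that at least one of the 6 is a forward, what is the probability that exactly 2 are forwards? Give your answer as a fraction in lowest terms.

Work in counts. Selections with at least one forward: C(18,6) − C(11,6) = 18564 − 462 = 18102.
Of those, selections where exactly 2 are forwards: C(7,2)·C(11,4) = 21·330 = 6930.
Conditional probability = 6930/18102 = 165/431.

165/431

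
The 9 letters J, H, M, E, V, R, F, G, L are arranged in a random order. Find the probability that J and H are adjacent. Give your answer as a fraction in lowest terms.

2/9

There are 9! = 362880 arrangements.
Treat J and H as a block: 8! arrangements of the blocks × 2 orders within the block = 2·40320 = 80640.
Probability = 80640/362880 = 2/9.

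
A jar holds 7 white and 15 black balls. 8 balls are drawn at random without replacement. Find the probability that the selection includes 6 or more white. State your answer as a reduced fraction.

Total selections: C(22,8) = 319770.
Favorable selections (6 or more white): C(7,6)·C(15,2) + C(7,7)·C(15,1) = 735 + 15 = 750.
Probability = 750/319770 = 25/10659.

25/10659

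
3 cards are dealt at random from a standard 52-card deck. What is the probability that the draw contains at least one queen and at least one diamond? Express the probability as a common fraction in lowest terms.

There are C(52,3) = 22100 possible draws.
By inclusion-exclusion on the complements, draws missing all queens or all diamonds: C(48,3) + C(39,3) − C(36,3) = 17296 + 9139 − 7140 = 19295.
So draws with at least one of each: 22100 − 19295 = 2805, probability 2805/22100 = 33/260.

33/260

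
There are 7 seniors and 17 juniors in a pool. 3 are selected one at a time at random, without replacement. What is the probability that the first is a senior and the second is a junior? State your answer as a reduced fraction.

Multiply the conditional probabilities at each draw: 7/24 · 17/23 = 119/552.

119/552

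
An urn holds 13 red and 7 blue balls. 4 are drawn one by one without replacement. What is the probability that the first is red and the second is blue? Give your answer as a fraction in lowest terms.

Multiply the conditional probabilities at each draw: 13/20 · 7/19 = 91/380.

91/380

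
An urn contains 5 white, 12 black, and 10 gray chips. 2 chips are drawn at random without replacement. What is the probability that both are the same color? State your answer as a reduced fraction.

There are C(27,2) = 351 ways to draw 2 chips.
All same color: C(5,2) + C(12,2) + C(10,2) = 10 + 66 + 45 = 121.
Probability = 121/351.

121/351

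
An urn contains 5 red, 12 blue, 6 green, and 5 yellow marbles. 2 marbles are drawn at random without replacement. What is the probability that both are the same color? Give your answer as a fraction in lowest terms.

There are C(28,2) = 378 ways to draw 2 marbles.
All same color: C(5,2) + C(12,2) + C(6,2) + C(5,2) = 10 + 66 + 15 + 10 = 101.
Probability = 101/378.

101/378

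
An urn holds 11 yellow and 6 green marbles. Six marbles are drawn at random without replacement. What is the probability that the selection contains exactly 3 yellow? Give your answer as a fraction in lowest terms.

Total number of selections: C(17,6) = 12376.
Selections with exactly 3 yellow: choose 3 of the 11 yellow and 3 of the 6 green, C(11,3)·C(6,3) = 165·20 = 3300.
Probability = 3300/12376 = 825/3094.

825/3094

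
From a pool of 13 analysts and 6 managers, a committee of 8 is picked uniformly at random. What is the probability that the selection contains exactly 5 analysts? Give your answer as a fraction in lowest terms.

Total number of selections: C(19,8) = 75582.
Selections with exactly 5 analysts: choose 5 of the 13 analysts and 3 of the 6 managers, C(13,5)·C(6,3) = 1287·20 = 25740.
Probability = 25740/75582 = 110/323.

110/323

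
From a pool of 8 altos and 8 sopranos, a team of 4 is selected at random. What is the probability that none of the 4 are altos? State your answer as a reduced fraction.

There are C(16,4) = 1820 possible selections.
Selections with no altos (all sopranos): C(8,4) = 70.
Probability = 70/1820 = 1/26.

1/26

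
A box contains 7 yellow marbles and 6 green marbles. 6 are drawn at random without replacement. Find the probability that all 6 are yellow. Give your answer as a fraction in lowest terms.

7/1716

There are C(13,6) = 1716 possible selections.
Selections with all yellow: C(7,6) = 7.
Probability = 7/1716.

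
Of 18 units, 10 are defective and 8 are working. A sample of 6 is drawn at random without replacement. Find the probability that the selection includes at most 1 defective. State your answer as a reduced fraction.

There are C(18,6) = 18564 ways to choose the 6.
Favorable selections (at most 1 defective): C(10,0)·C(8,6) + C(10,1)·C(8,5) = 28 + 560 = 588.
Probability = 588/18564 = 7/221.

7/221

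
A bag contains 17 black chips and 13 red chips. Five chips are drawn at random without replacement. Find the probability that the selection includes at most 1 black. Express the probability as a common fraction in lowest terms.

Total selections: C(30,5) = 142506.
Favorable selections (at most 1 black): C(17,0)·C(13,5) + C(17,1)·C(13,4) = 1287 + 12155 = 13442.
Probability = 13442/142506 = 517/5481.

517/5481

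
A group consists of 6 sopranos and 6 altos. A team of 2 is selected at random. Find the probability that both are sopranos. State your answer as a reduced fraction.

5/22

There are C(12,2) = 66 possible selections.
Selections with all sopranos: C(6,2) = 15.
Probability = 15/66 = 5/22.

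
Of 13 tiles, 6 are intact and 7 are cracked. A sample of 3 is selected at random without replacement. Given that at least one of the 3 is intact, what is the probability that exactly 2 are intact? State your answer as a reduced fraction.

105/251

Work in counts. Selections with at least one intact: C(13,3) − C(7,3) = 286 − 35 = 251.
Of those, selections where exactly 2 are intact: C(6,2)·C(7,1) = 15·7 = 105.
Conditional probability = 105/251.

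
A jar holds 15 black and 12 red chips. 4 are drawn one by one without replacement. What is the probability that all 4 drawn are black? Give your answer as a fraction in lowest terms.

7/90

Multiply the conditional probabilities at each draw: 15/27 · 14/26 · 13/25 · 12/24 = 32760/421200 = 7/90.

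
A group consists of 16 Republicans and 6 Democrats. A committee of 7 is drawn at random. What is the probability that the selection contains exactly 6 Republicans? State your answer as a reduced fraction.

Total number of selections: C(22,7) = 170544.
Selections with exactly 6 Republicans: choose 6 of the 16 Republicans and 1 of the 6 Democrats, C(16,6)·C(6,1) = 8008·6 = 48048.
Probability = 48048/170544 = 91/323.

91/323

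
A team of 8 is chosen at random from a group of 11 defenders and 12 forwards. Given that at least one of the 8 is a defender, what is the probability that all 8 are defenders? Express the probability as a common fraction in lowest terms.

5/14843

Work in counts. Selections with at least one defender: C(23,8) − C(12,8) = 490314 − 495 = 489819.
Of those, selections where all 8 are defenders: C(11,8) = 165.
Conditional probability = 165/489819 = 5/14843.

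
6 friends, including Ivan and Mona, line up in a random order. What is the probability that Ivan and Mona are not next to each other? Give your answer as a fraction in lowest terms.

There are 6! = 720 arrangements.
Arrangements with Ivan and Mona adjacent: 2·5! = 240.
So not adjacent: 720 − 240 = 480, probability 480/720 = 2/3.

2/3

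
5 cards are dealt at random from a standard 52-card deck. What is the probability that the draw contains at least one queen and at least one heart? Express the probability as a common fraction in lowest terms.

229297/866320

There are C(52,5) = 2598960 possible draws.
By inclusion-exclusion on the complements, draws missing all queens or all hearts: C(48,5) + C(39,5) − C(36,5) = 1712304 + 575757 − 376992 = 1911069.
So draws with at least one of each: 2598960 − 1911069 = 687891, probability 687891/2598960 = 229297/866320.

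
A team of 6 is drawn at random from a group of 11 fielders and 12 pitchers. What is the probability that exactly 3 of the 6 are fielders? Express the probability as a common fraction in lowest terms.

1100/3059

Total number of selections: C(23,6) = 100947.
Selections with exactly 3 fielders: choose 3 of the 11 fielders and 3 of the 12 pitchers, C(11,3)·C(12,3) = 165·220 = 36300.
Probability = 36300/100947 = 1100/3059.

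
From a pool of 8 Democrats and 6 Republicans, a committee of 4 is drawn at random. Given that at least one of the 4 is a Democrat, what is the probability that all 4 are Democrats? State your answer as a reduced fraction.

Work in counts. Selections with at least one Democrat: C(14,4) − C(6,4) = 1001 − 15 = 986.
Of those, selections where all 4 are Democrats: C(8,4) = 70.
Conditional probability = 70/986 = 35/493.

35/493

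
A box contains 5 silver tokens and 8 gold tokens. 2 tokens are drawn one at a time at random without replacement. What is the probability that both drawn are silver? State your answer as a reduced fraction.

Multiply the conditional probabilities at each draw: 5/13 · 4/12 = 20/156 = 5/39.

5/39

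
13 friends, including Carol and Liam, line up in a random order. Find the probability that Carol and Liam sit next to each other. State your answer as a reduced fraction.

There are 13! = 6227020800 arrangements.
Treat Carol and Liam as a block: 12! arrangements of the blocks × 2 orders within the block = 2·479001600 = 958003200.
Probability = 958003200/6227020800 = 2/13.

2/13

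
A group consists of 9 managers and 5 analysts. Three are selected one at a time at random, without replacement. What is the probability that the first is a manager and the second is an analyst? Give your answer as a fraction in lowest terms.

45/182

Multiply the conditional probabilities at each draw: 9/14 · 5/13 = 45/182.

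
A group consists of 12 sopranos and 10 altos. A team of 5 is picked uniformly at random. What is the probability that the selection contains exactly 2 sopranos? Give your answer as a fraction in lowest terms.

The sample space is all 5-subsets of the 22: C(22,5) = 26334.
Selections with exactly 2 sopranos: choose 2 of the 12 sopranos and 3 of the 10 altos, C(12,2)·C(10,3) = 66·120 = 7920.
Probability = 7920/26334 = 40/133.

40/133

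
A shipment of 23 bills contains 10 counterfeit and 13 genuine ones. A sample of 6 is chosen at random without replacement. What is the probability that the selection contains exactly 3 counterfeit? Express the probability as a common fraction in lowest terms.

1040/3059

The sample space is all 6-subsets of the 23: C(23,6) = 100947.
Selections with exactly 3 counterfeit: choose 3 of the 10 counterfeit and 3 of the 13 genuine, C(10,3)·C(13,3) = 120·286 = 34320.
Probability = 34320/100947 = 1040/3059.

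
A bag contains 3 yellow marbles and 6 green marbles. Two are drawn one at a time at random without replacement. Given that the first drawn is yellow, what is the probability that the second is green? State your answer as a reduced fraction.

3/4

After removing one yellow, 8 remain: 2 yellow and 6 green.
So the probability the next is green is 6/8 = 3/4.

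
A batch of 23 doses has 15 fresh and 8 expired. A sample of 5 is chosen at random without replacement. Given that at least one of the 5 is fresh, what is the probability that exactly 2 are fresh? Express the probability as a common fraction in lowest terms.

840/4799

Work in counts. Selections with at least one fresh: C(23,5) − C(8,5) = 33649 − 56 = 33593.
Of those, selections where exactly 2 are fresh: C(15,2)·C(8,3) = 105·56 = 5880.
Conditional probability = 5880/33593 = 840/4799.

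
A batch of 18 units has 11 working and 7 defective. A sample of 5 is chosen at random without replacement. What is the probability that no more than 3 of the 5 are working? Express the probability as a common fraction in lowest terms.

23/34

Total selections: C(18,5) = 8568.
Count the complement (more than 3 working): C(11,4)·C(7,1) + C(11,5)·C(7,0) = 2310 + 462 = 2772.
Probability = 1 − 2772/8568 = 5796/8568 = 23/34.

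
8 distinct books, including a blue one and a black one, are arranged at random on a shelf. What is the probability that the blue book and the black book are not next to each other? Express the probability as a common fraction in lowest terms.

3/4

There are 8! = 40320 arrangements.
Arrangements with the blue book and the black book adjacent: 2·7! = 10080.
So not adjacent: 40320 − 10080 = 30240, probability 30240/40320 = 3/4.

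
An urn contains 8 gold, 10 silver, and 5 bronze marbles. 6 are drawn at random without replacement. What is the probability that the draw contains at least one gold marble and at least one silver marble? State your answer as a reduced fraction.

8566/9177

There are C(23,6) = 100947 possible draws.
By inclusion-exclusion on the complements, draws missing all gold or all silver: C(15,6) + C(13,6) − C(5,6) = 5005 + 1716 − 0 = 6721.
So draws with at least one of each: 100947 − 6721 = 94226, probability 94226/100947 = 8566/9177.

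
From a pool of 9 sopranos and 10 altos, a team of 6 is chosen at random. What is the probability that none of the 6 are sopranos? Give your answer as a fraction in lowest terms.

5/646

There are C(19,6) = 27132 possible selections.
Selections with no sopranos (all altos): C(10,6) = 210.
Probability = 210/27132 = 5/646.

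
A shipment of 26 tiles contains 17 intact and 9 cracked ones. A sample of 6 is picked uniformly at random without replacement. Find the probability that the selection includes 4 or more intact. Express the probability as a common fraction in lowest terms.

There are C(26,6) = 230230 ways to choose the 6.
Favorable selections (4 or more intact): C(17,4)·C(9,2) + C(17,5)·C(9,1) + C(17,6)·C(9,0) = 85680 + 55692 + 12376 = 153748.
Probability = 153748/230230 = 10982/16445.

10982/16445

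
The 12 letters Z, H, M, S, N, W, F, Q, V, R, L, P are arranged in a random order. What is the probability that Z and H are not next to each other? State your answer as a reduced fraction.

There are 12! = 479001600 arrangements.
Arrangements with Z and H adjacent: 2·11! = 79833600.
So not adjacent: 479001600 − 79833600 = 399168000, probability 399168000/479001600 = 5/6.

5/6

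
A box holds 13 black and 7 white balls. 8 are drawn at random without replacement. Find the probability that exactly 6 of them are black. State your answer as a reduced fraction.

462/1615

There are C(20,8) = 125970 ways to choose 8 from 20.
Selections with exactly 6 black: choose 6 of the 13 black and 2 of the 7 white, C(13,6)·C(7,2) = 1716·21 = 36036.
Probability = 36036/125970 = 462/1615.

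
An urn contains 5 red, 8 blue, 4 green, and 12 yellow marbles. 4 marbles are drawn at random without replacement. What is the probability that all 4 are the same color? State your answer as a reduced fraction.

571/23751

There are C(29,4) = 23751 ways to draw 4 marbles.
All same color: C(5,4) + C(8,4) + C(4,4) + C(12,4) = 5 + 70 + 1 + 495 = 571.
Probability = 571/23751.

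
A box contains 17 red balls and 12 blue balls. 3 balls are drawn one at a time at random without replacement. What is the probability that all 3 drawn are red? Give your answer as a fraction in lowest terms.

340/1827

Multiply the conditional probabilities at each draw: 17/29 · 16/28 · 15/27 = 4080/21924 = 340/1827.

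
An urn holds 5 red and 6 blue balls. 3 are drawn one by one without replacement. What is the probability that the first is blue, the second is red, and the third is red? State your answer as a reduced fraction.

Multiply the conditional probabilities at each draw: 6/11 · 5/10 · 4/9 = 120/990 = 4/33.

4/33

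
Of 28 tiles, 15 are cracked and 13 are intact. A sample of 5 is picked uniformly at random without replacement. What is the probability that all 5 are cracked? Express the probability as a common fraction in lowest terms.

There are C(28,5) = 98280 possible selections.
Selections with all cracked: C(15,5) = 3003.
Probability = 3003/98280 = 11/360.

11/360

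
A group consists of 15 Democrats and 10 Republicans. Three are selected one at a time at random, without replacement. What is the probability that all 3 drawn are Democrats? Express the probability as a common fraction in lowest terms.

91/460

Multiply the conditional probabilities at each draw: 15/25 · 14/24 · 13/23 = 2730/13800 = 91/460.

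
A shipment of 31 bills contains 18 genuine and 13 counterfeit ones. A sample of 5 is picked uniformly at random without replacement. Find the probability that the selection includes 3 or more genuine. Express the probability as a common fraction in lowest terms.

4148/6293

Total selections: C(31,5) = 169911.
Favorable selections (3 or more genuine): C(18,3)·C(13,2) + C(18,4)·C(13,1) + C(18,5)·C(13,0) = 63648 + 39780 + 8568 = 111996.
Probability = 111996/169911 = 4148/6293.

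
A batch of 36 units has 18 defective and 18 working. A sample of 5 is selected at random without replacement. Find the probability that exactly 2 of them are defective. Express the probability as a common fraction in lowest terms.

Total number of selections: C(36,5) = 376992.
Selections with exactly 2 defective: choose 2 of the 18 defective and 3 of the 18 working, C(18,2)·C(18,3) = 153·816 = 124848.
Probability = 124848/376992 = 51/154.

51/154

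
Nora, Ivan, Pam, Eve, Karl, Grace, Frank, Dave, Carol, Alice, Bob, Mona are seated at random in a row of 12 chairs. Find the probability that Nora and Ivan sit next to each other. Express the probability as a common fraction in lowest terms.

There are 12! = 479001600 arrangements.
Treat Nora and Ivan as a block: 11! arrangements of the blocks × 2 orders within the block = 2·39916800 = 79833600.
Probability = 79833600/479001600 = 1/6.

1/6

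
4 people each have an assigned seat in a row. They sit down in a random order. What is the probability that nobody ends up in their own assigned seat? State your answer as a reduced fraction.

There are 4! = 24 seatings.
By inclusion-exclusion, seatings with no fixed points: C(4,0)·4! − C(4,1)·3! + C(4,2)·2! − C(4,3)·1! + C(4,4)·0! = 9.
Probability = 9/24 = 3/8.

3/8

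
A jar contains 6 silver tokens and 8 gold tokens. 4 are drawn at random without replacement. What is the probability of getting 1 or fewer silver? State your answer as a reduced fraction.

58/143

Total selections: C(14,4) = 1001.
Favorable selections (1 or fewer silver): C(6,0)·C(8,4) + C(6,1)·C(8,3) = 70 + 336 = 406.
Probability = 406/1001 = 58/143.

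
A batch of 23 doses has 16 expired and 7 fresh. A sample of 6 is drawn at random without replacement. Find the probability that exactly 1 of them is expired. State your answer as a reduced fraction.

The sample space is all 6-subsets of the 23: C(23,6) = 100947.
Selections with exactly 1 expired: choose 1 of the 16 expired and 5 of the 7 fresh, C(16,1)·C(7,5) = 16·21 = 336.
Probability = 336/100947 = 16/4807.

16/4807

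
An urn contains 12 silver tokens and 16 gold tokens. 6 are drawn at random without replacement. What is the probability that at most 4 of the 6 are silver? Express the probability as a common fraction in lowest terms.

30262/31395

There are C(28,6) = 376740 ways to choose the 6.
Count the complement (more than 4 silver): C(12,5)·C(16,1) + C(12,6)·C(16,0) = 12672 + 924 = 13596.
Probability = 1 − 13596/376740 = 363144/376740 = 30262/31395.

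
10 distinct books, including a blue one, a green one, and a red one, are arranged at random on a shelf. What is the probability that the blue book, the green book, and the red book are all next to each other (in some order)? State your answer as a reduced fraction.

1/15

There are 10! = 3628800 arrangements.
Treat the three as one block: 8! placements × 3! orders within the block = 40320·6 = 241920.
Probability = 241920/3628800 = 1/15.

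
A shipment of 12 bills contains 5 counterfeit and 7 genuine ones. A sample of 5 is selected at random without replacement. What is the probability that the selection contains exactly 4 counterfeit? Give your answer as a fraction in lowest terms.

35/792

Total number of selections: C(12,5) = 792.
Selections with exactly 4 counterfeit: choose 4 of the 5 counterfeit and 1 of the 7 genuine, C(5,4)·C(7,1) = 5·7 = 35.
Probability = 35/792.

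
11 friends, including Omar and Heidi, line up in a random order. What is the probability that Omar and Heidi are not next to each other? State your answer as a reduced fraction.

9/11

There are 11! = 39916800 arrangements.
Arrangements with Omar and Heidi adjacent: 2·10! = 7257600.
So not adjacent: 39916800 − 7257600 = 32659200, probability 32659200/39916800 = 9/11.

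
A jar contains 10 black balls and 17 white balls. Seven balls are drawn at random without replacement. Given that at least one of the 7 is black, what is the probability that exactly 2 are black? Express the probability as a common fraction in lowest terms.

10710/33407

Work in counts. Selections with at least one black: C(27,7) − C(17,7) = 888030 − 19448 = 868582.
Of those, selections where exactly 2 are black: C(10,2)·C(17,5) = 45·6188 = 278460.
Conditional probability = 278460/868582 = 10710/33407.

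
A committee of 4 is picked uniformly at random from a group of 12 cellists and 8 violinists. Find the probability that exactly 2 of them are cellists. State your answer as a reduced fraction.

Total number of selections: C(20,4) = 4845.
Selections with exactly 2 cellists: choose 2 of the 12 cellists and 2 of the 8 violinists, C(12,2)·C(8,2) = 66·28 = 1848.
Probability = 1848/4845 = 616/1615.

616/1615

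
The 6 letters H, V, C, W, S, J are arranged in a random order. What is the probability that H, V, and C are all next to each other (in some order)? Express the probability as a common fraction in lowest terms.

There are 6! = 720 arrangements.
Treat the three as one block: 4! placements × 3! orders within the block = 24·6 = 144.
Probability = 144/720 = 1/5.

1/5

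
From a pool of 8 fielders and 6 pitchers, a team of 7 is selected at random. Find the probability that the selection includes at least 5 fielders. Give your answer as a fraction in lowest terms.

Total selections: C(14,7) = 3432.
Favorable selections (at least 5 fielders): C(8,5)·C(6,2) + C(8,6)·C(6,1) + C(8,7)·C(6,0) = 840 + 168 + 8 = 1016.
Probability = 1016/3432 = 127/429.

127/429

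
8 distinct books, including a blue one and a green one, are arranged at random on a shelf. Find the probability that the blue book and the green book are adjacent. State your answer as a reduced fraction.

1/4

There are 8! = 40320 arrangements.
Treat the blue book and the green book as a block: 7! arrangements of the blocks × 2 orders within the block = 2·5040 = 10080.
Probability = 10080/40320 = 1/4.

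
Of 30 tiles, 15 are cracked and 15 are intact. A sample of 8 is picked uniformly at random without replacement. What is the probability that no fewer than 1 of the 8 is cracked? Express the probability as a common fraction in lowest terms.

9994/10005

Total selections: C(30,8) = 5852925.
The complement is all 8 are intact: C(15,8) = 6435.
Probability = 1 − 6435/5852925 = 5846490/5852925 = 9994/10005.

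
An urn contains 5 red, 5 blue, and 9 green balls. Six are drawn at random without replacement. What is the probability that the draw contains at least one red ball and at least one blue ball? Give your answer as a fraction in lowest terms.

505/646

There are C(19,6) = 27132 possible draws.
By inclusion-exclusion on the complements, draws missing all red or all blue: C(14,6) + C(14,6) − C(9,6) = 3003 + 3003 − 84 = 5922.
So draws with at least one of each: 27132 − 5922 = 21210, probability 21210/27132 = 505/646.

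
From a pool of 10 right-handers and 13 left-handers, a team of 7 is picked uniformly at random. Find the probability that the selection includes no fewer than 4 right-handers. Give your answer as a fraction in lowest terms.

There are C(23,7) = 245157 ways to choose the 7.
Favorable selections (no fewer than 4 right-handers): C(10,4)·C(13,3) + C(10,5)·C(13,2) + C(10,6)·C(13,1) + C(10,7)·C(13,0) = 60060 + 19656 + 2730 + 120 = 82566.
Probability = 82566/245157 = 2502/7429.

2502/7429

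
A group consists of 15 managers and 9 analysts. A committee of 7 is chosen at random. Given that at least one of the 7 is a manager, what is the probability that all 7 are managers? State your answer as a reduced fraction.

Work in counts. Selections with at least one manager: C(24,7) − C(9,7) = 346104 − 36 = 346068.
Of those, selections where all 7 are managers: C(15,7) = 6435.
Conditional probability = 6435/346068 = 715/38452.

715/38452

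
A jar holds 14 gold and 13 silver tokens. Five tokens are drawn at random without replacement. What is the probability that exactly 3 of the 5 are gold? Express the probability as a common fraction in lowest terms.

The sample space is all 5-subsets of the 27: C(27,5) = 80730.
Selections with exactly 3 gold: choose 3 of the 14 gold and 2 of the 13 silver, C(14,3)·C(13,2) = 364·78 = 28392.
Probability = 28392/80730 = 364/1035.

364/1035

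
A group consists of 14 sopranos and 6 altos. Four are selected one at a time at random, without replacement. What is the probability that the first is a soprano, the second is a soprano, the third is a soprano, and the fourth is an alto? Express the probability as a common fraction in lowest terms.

Multiply the conditional probabilities at each draw: 14/20 · 13/19 · 12/18 · 6/17 = 13104/116280 = 182/1615.

182/1615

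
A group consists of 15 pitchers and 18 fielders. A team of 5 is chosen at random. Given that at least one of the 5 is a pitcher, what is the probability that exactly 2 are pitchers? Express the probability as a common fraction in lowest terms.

Work in counts. Selections with at least one pitcher: C(33,5) − C(18,5) = 237336 − 8568 = 228768.
Of those, selections where exactly 2 are pitchers: C(15,2)·C(18,3) = 105·816 = 85680.
Conditional probability = 85680/228768 = 1785/4766.

1785/4766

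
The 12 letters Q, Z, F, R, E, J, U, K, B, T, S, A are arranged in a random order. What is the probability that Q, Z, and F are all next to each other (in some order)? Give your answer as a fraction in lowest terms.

There are 12! = 479001600 arrangements.
Treat the three as one block: 10! placements × 3! orders within the block = 3628800·6 = 21772800.
Probability = 21772800/479001600 = 1/22.

1/22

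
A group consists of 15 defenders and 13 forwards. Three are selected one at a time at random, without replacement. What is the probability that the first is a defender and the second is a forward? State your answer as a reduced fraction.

65/252

Multiply the conditional probabilities at each draw: 15/28 · 13/27 = 195/756 = 65/252.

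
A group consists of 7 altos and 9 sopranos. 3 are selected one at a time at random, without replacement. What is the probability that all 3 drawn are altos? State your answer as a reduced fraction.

Multiply the conditional probabilities at each draw: 7/16 · 6/15 · 5/14 = 210/3360 = 1/16.

1/16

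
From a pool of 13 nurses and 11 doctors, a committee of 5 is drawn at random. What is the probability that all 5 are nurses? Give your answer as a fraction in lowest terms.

There are C(24,5) = 42504 possible selections.
Selections with all nurses: C(13,5) = 1287.
Probability = 1287/42504 = 39/1288.

39/1288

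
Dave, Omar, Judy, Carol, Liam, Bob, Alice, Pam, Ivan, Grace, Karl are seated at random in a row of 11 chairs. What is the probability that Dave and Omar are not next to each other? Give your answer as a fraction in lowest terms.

There are 11! = 39916800 arrangements.
Arrangements with Dave and Omar adjacent: 2·10! = 7257600.
So not adjacent: 39916800 − 7257600 = 32659200, probability 32659200/39916800 = 9/11.

9/11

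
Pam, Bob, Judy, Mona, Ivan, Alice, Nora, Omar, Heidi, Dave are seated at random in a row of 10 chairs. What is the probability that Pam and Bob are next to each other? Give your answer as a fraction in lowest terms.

There are 10! = 3628800 arrangements.
Treat Pam and Bob as a block: 9! arrangements of the blocks × 2 orders within the block = 2·362880 = 725760.
Probability = 725760/3628800 = 1/5.

1/5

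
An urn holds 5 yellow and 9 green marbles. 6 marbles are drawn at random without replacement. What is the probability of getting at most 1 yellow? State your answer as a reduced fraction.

34/143

Total selections: C(14,6) = 3003.
Favorable selections (at most 1 yellow): C(5,0)·C(9,6) + C(5,1)·C(9,5) = 84 + 630 = 714.
Probability = 714/3003 = 34/143.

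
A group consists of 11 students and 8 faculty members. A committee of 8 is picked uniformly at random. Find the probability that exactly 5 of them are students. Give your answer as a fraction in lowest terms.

4312/12597

The sample space is all 8-subsets of the 19: C(19,8) = 75582.
Selections with exactly 5 students: choose 5 of the 11 students and 3 of the 8 faculty members, C(11,5)·C(8,3) = 462·56 = 25872.
Probability = 25872/75582 = 4312/12597.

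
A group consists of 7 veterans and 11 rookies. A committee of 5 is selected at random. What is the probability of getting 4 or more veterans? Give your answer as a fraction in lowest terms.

29/612

Total selections: C(18,5) = 8568.
Favorable selections (4 or more veterans): C(7,4)·C(11,1) + C(7,5)·C(11,0) = 385 + 21 = 406.
Probability = 406/8568 = 29/612.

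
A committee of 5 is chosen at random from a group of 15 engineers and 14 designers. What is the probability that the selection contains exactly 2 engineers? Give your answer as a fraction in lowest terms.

Total number of selections: C(29,5) = 118755.
Selections with exactly 2 engineers: choose 2 of the 15 engineers and 3 of the 14 designers, C(15,2)·C(14,3) = 105·364 = 38220.
Probability = 38220/118755 = 28/87.

28/87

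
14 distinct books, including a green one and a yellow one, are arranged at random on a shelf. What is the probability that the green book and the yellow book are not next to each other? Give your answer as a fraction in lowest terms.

There are 14! = 87178291200 arrangements.
Arrangements with the green book and the yellow book adjacent: 2·13! = 12454041600.
So not adjacent: 87178291200 − 12454041600 = 74724249600, probability 74724249600/87178291200 = 6/7.

6/7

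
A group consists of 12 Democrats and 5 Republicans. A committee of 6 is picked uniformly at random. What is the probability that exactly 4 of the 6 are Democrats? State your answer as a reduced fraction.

2475/6188

Total number of selections: C(17,6) = 12376.
Selections with exactly 4 Democrats: choose 4 of the 12 Democrats and 2 of the 5 Republicans, C(12,4)·C(5,2) = 495·10 = 4950.
Probability = 4950/12376 = 2475/6188.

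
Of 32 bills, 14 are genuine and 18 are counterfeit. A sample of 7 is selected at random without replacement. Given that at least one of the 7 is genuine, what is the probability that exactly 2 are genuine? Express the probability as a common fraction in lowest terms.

833/3562

Work in counts. Selections with at least one genuine: C(32,7) − C(18,7) = 3365856 − 31824 = 3334032.
Of those, selections where exactly 2 are genuine: C(14,2)·C(18,5) = 91·8568 = 779688.
Conditional probability = 779688/3334032 = 833/3562.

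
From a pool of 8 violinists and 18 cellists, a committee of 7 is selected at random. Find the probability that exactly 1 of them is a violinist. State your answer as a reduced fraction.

There are C(26,7) = 657800 ways to choose 7 from 26.
Selections with exactly 1 violinist: choose 1 of the 8 violinists and 6 of the 18 cellists, C(8,1)·C(18,6) = 8·18564 = 148512.
Probability = 148512/657800 = 1428/6325.

1428/6325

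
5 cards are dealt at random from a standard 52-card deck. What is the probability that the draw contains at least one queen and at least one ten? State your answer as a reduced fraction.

There are C(52,5) = 2598960 possible draws.
By inclusion-exclusion on the complements, draws missing all queens or all tens: C(48,5) + C(48,5) − C(44,5) = 1712304 + 1712304 − 1086008 = 2338600.
So draws with at least one of each: 2598960 − 2338600 = 260360, probability 260360/2598960 = 6509/64974.

6509/64974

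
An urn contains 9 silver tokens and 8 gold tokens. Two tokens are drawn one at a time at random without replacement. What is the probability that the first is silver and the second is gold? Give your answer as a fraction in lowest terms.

9/34

Multiply the conditional probabilities at each draw: 9/17 · 8/16 = 72/272 = 9/34.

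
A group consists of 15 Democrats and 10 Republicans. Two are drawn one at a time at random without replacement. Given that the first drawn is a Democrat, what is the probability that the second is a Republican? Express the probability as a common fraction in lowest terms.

5/12

After removing one Democrat, 24 remain: 14 Democrats and 10 Republicans.
So the probability the next is a Republican is 10/24 = 5/12.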